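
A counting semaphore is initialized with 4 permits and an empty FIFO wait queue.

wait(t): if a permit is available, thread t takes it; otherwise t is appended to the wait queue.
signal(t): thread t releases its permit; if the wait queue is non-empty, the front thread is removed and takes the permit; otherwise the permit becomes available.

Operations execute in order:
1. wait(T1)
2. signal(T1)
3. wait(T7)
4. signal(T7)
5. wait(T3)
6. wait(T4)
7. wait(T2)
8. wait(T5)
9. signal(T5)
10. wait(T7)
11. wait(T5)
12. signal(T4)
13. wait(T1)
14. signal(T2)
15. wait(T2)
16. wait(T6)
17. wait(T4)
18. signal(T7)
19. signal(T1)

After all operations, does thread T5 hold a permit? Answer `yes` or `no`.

Answer: yes

Derivation:
Step 1: wait(T1) -> count=3 queue=[] holders={T1}
Step 2: signal(T1) -> count=4 queue=[] holders={none}
Step 3: wait(T7) -> count=3 queue=[] holders={T7}
Step 4: signal(T7) -> count=4 queue=[] holders={none}
Step 5: wait(T3) -> count=3 queue=[] holders={T3}
Step 6: wait(T4) -> count=2 queue=[] holders={T3,T4}
Step 7: wait(T2) -> count=1 queue=[] holders={T2,T3,T4}
Step 8: wait(T5) -> count=0 queue=[] holders={T2,T3,T4,T5}
Step 9: signal(T5) -> count=1 queue=[] holders={T2,T3,T4}
Step 10: wait(T7) -> count=0 queue=[] holders={T2,T3,T4,T7}
Step 11: wait(T5) -> count=0 queue=[T5] holders={T2,T3,T4,T7}
Step 12: signal(T4) -> count=0 queue=[] holders={T2,T3,T5,T7}
Step 13: wait(T1) -> count=0 queue=[T1] holders={T2,T3,T5,T7}
Step 14: signal(T2) -> count=0 queue=[] holders={T1,T3,T5,T7}
Step 15: wait(T2) -> count=0 queue=[T2] holders={T1,T3,T5,T7}
Step 16: wait(T6) -> count=0 queue=[T2,T6] holders={T1,T3,T5,T7}
Step 17: wait(T4) -> count=0 queue=[T2,T6,T4] holders={T1,T3,T5,T7}
Step 18: signal(T7) -> count=0 queue=[T6,T4] holders={T1,T2,T3,T5}
Step 19: signal(T1) -> count=0 queue=[T4] holders={T2,T3,T5,T6}
Final holders: {T2,T3,T5,T6} -> T5 in holders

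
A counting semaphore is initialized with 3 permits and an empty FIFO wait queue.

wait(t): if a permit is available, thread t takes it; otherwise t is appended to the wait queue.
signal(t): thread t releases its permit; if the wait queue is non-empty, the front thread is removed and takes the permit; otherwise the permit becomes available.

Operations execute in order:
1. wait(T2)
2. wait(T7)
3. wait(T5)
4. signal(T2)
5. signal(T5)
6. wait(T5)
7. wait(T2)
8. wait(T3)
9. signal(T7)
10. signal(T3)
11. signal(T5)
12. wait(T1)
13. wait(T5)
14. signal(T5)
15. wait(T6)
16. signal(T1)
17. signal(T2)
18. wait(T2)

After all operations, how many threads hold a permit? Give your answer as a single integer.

Answer: 2

Derivation:
Step 1: wait(T2) -> count=2 queue=[] holders={T2}
Step 2: wait(T7) -> count=1 queue=[] holders={T2,T7}
Step 3: wait(T5) -> count=0 queue=[] holders={T2,T5,T7}
Step 4: signal(T2) -> count=1 queue=[] holders={T5,T7}
Step 5: signal(T5) -> count=2 queue=[] holders={T7}
Step 6: wait(T5) -> count=1 queue=[] holders={T5,T7}
Step 7: wait(T2) -> count=0 queue=[] holders={T2,T5,T7}
Step 8: wait(T3) -> count=0 queue=[T3] holders={T2,T5,T7}
Step 9: signal(T7) -> count=0 queue=[] holders={T2,T3,T5}
Step 10: signal(T3) -> count=1 queue=[] holders={T2,T5}
Step 11: signal(T5) -> count=2 queue=[] holders={T2}
Step 12: wait(T1) -> count=1 queue=[] holders={T1,T2}
Step 13: wait(T5) -> count=0 queue=[] holders={T1,T2,T5}
Step 14: signal(T5) -> count=1 queue=[] holders={T1,T2}
Step 15: wait(T6) -> count=0 queue=[] holders={T1,T2,T6}
Step 16: signal(T1) -> count=1 queue=[] holders={T2,T6}
Step 17: signal(T2) -> count=2 queue=[] holders={T6}
Step 18: wait(T2) -> count=1 queue=[] holders={T2,T6}
Final holders: {T2,T6} -> 2 thread(s)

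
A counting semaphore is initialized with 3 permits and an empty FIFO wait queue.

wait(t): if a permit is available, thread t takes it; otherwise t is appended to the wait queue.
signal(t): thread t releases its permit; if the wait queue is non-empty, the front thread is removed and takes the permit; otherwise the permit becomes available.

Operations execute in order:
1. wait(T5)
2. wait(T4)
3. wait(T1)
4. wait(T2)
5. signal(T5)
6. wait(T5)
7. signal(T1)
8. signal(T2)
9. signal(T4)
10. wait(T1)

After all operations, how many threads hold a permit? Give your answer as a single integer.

Step 1: wait(T5) -> count=2 queue=[] holders={T5}
Step 2: wait(T4) -> count=1 queue=[] holders={T4,T5}
Step 3: wait(T1) -> count=0 queue=[] holders={T1,T4,T5}
Step 4: wait(T2) -> count=0 queue=[T2] holders={T1,T4,T5}
Step 5: signal(T5) -> count=0 queue=[] holders={T1,T2,T4}
Step 6: wait(T5) -> count=0 queue=[T5] holders={T1,T2,T4}
Step 7: signal(T1) -> count=0 queue=[] holders={T2,T4,T5}
Step 8: signal(T2) -> count=1 queue=[] holders={T4,T5}
Step 9: signal(T4) -> count=2 queue=[] holders={T5}
Step 10: wait(T1) -> count=1 queue=[] holders={T1,T5}
Final holders: {T1,T5} -> 2 thread(s)

Answer: 2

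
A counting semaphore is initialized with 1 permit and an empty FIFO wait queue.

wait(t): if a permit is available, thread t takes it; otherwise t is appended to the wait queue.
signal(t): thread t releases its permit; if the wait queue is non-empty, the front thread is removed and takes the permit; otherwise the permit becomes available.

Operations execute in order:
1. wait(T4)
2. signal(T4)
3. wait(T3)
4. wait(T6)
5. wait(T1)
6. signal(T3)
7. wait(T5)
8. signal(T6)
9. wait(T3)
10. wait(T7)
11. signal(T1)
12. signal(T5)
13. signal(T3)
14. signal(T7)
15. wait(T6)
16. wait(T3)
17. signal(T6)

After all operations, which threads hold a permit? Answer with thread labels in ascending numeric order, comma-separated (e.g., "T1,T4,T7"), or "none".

Step 1: wait(T4) -> count=0 queue=[] holders={T4}
Step 2: signal(T4) -> count=1 queue=[] holders={none}
Step 3: wait(T3) -> count=0 queue=[] holders={T3}
Step 4: wait(T6) -> count=0 queue=[T6] holders={T3}
Step 5: wait(T1) -> count=0 queue=[T6,T1] holders={T3}
Step 6: signal(T3) -> count=0 queue=[T1] holders={T6}
Step 7: wait(T5) -> count=0 queue=[T1,T5] holders={T6}
Step 8: signal(T6) -> count=0 queue=[T5] holders={T1}
Step 9: wait(T3) -> count=0 queue=[T5,T3] holders={T1}
Step 10: wait(T7) -> count=0 queue=[T5,T3,T7] holders={T1}
Step 11: signal(T1) -> count=0 queue=[T3,T7] holders={T5}
Step 12: signal(T5) -> count=0 queue=[T7] holders={T3}
Step 13: signal(T3) -> count=0 queue=[] holders={T7}
Step 14: signal(T7) -> count=1 queue=[] holders={none}
Step 15: wait(T6) -> count=0 queue=[] holders={T6}
Step 16: wait(T3) -> count=0 queue=[T3] holders={T6}
Step 17: signal(T6) -> count=0 queue=[] holders={T3}
Final holders: T3

Answer: T3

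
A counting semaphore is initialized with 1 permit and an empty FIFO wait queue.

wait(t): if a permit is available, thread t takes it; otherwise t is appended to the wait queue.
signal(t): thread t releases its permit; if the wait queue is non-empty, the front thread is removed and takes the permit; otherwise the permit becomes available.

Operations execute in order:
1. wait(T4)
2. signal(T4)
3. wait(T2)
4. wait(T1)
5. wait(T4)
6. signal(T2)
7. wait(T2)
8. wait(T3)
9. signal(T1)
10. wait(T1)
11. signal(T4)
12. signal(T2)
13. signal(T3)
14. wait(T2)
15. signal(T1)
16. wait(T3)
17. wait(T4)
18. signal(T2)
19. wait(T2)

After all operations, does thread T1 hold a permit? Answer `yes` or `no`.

Answer: no

Derivation:
Step 1: wait(T4) -> count=0 queue=[] holders={T4}
Step 2: signal(T4) -> count=1 queue=[] holders={none}
Step 3: wait(T2) -> count=0 queue=[] holders={T2}
Step 4: wait(T1) -> count=0 queue=[T1] holders={T2}
Step 5: wait(T4) -> count=0 queue=[T1,T4] holders={T2}
Step 6: signal(T2) -> count=0 queue=[T4] holders={T1}
Step 7: wait(T2) -> count=0 queue=[T4,T2] holders={T1}
Step 8: wait(T3) -> count=0 queue=[T4,T2,T3] holders={T1}
Step 9: signal(T1) -> count=0 queue=[T2,T3] holders={T4}
Step 10: wait(T1) -> count=0 queue=[T2,T3,T1] holders={T4}
Step 11: signal(T4) -> count=0 queue=[T3,T1] holders={T2}
Step 12: signal(T2) -> count=0 queue=[T1] holders={T3}
Step 13: signal(T3) -> count=0 queue=[] holders={T1}
Step 14: wait(T2) -> count=0 queue=[T2] holders={T1}
Step 15: signal(T1) -> count=0 queue=[] holders={T2}
Step 16: wait(T3) -> count=0 queue=[T3] holders={T2}
Step 17: wait(T4) -> count=0 queue=[T3,T4] holders={T2}
Step 18: signal(T2) -> count=0 queue=[T4] holders={T3}
Step 19: wait(T2) -> count=0 queue=[T4,T2] holders={T3}
Final holders: {T3} -> T1 not in holders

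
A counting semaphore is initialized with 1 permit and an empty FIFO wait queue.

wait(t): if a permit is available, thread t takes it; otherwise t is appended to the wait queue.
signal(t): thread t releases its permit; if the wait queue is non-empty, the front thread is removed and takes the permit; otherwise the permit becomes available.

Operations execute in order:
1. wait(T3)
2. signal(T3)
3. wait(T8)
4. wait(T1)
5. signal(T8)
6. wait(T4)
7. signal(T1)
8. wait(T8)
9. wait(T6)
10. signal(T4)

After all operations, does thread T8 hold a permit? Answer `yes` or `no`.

Answer: yes

Derivation:
Step 1: wait(T3) -> count=0 queue=[] holders={T3}
Step 2: signal(T3) -> count=1 queue=[] holders={none}
Step 3: wait(T8) -> count=0 queue=[] holders={T8}
Step 4: wait(T1) -> count=0 queue=[T1] holders={T8}
Step 5: signal(T8) -> count=0 queue=[] holders={T1}
Step 6: wait(T4) -> count=0 queue=[T4] holders={T1}
Step 7: signal(T1) -> count=0 queue=[] holders={T4}
Step 8: wait(T8) -> count=0 queue=[T8] holders={T4}
Step 9: wait(T6) -> count=0 queue=[T8,T6] holders={T4}
Step 10: signal(T4) -> count=0 queue=[T6] holders={T8}
Final holders: {T8} -> T8 in holders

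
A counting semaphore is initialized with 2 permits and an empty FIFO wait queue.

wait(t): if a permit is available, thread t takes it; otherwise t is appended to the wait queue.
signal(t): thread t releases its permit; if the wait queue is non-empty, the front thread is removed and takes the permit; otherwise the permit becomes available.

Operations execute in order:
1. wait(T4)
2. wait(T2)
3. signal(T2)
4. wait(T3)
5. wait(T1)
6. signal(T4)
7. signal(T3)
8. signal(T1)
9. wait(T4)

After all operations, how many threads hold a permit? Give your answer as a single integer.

Answer: 1

Derivation:
Step 1: wait(T4) -> count=1 queue=[] holders={T4}
Step 2: wait(T2) -> count=0 queue=[] holders={T2,T4}
Step 3: signal(T2) -> count=1 queue=[] holders={T4}
Step 4: wait(T3) -> count=0 queue=[] holders={T3,T4}
Step 5: wait(T1) -> count=0 queue=[T1] holders={T3,T4}
Step 6: signal(T4) -> count=0 queue=[] holders={T1,T3}
Step 7: signal(T3) -> count=1 queue=[] holders={T1}
Step 8: signal(T1) -> count=2 queue=[] holders={none}
Step 9: wait(T4) -> count=1 queue=[] holders={T4}
Final holders: {T4} -> 1 thread(s)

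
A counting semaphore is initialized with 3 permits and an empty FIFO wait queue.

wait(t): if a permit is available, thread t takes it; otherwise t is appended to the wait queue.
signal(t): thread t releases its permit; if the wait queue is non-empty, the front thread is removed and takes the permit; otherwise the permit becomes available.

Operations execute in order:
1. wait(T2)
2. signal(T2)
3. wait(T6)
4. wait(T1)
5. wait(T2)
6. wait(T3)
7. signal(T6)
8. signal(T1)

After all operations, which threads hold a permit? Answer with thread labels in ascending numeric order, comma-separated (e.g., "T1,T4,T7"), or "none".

Step 1: wait(T2) -> count=2 queue=[] holders={T2}
Step 2: signal(T2) -> count=3 queue=[] holders={none}
Step 3: wait(T6) -> count=2 queue=[] holders={T6}
Step 4: wait(T1) -> count=1 queue=[] holders={T1,T6}
Step 5: wait(T2) -> count=0 queue=[] holders={T1,T2,T6}
Step 6: wait(T3) -> count=0 queue=[T3] holders={T1,T2,T6}
Step 7: signal(T6) -> count=0 queue=[] holders={T1,T2,T3}
Step 8: signal(T1) -> count=1 queue=[] holders={T2,T3}
Final holders: T2,T3

Answer: T2,T3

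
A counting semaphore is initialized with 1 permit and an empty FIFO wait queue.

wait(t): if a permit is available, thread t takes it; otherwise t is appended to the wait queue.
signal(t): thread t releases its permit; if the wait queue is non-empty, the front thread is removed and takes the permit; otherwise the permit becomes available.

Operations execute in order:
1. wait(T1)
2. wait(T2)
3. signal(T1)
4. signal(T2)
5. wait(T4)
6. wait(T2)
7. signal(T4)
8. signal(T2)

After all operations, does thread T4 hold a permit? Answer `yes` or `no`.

Answer: no

Derivation:
Step 1: wait(T1) -> count=0 queue=[] holders={T1}
Step 2: wait(T2) -> count=0 queue=[T2] holders={T1}
Step 3: signal(T1) -> count=0 queue=[] holders={T2}
Step 4: signal(T2) -> count=1 queue=[] holders={none}
Step 5: wait(T4) -> count=0 queue=[] holders={T4}
Step 6: wait(T2) -> count=0 queue=[T2] holders={T4}
Step 7: signal(T4) -> count=0 queue=[] holders={T2}
Step 8: signal(T2) -> count=1 queue=[] holders={none}
Final holders: {none} -> T4 not in holders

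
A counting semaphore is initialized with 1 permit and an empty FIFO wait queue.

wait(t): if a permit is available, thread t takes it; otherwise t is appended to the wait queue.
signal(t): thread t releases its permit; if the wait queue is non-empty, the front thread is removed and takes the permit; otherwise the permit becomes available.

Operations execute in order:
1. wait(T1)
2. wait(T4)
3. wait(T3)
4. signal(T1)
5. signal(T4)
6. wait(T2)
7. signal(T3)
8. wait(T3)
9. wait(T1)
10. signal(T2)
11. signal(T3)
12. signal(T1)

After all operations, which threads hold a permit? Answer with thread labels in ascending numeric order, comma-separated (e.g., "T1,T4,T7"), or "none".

Answer: none

Derivation:
Step 1: wait(T1) -> count=0 queue=[] holders={T1}
Step 2: wait(T4) -> count=0 queue=[T4] holders={T1}
Step 3: wait(T3) -> count=0 queue=[T4,T3] holders={T1}
Step 4: signal(T1) -> count=0 queue=[T3] holders={T4}
Step 5: signal(T4) -> count=0 queue=[] holders={T3}
Step 6: wait(T2) -> count=0 queue=[T2] holders={T3}
Step 7: signal(T3) -> count=0 queue=[] holders={T2}
Step 8: wait(T3) -> count=0 queue=[T3] holders={T2}
Step 9: wait(T1) -> count=0 queue=[T3,T1] holders={T2}
Step 10: signal(T2) -> count=0 queue=[T1] holders={T3}
Step 11: signal(T3) -> count=0 queue=[] holders={T1}
Step 12: signal(T1) -> count=1 queue=[] holders={none}
Final holders: none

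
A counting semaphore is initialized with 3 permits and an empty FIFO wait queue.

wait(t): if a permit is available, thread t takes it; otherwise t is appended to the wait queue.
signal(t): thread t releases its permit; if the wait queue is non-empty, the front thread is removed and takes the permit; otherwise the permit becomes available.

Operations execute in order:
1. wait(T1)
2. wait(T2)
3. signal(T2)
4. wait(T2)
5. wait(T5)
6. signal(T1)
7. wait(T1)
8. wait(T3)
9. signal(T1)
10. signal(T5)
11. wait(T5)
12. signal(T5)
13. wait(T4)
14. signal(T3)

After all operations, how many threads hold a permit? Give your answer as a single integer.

Step 1: wait(T1) -> count=2 queue=[] holders={T1}
Step 2: wait(T2) -> count=1 queue=[] holders={T1,T2}
Step 3: signal(T2) -> count=2 queue=[] holders={T1}
Step 4: wait(T2) -> count=1 queue=[] holders={T1,T2}
Step 5: wait(T5) -> count=0 queue=[] holders={T1,T2,T5}
Step 6: signal(T1) -> count=1 queue=[] holders={T2,T5}
Step 7: wait(T1) -> count=0 queue=[] holders={T1,T2,T5}
Step 8: wait(T3) -> count=0 queue=[T3] holders={T1,T2,T5}
Step 9: signal(T1) -> count=0 queue=[] holders={T2,T3,T5}
Step 10: signal(T5) -> count=1 queue=[] holders={T2,T3}
Step 11: wait(T5) -> count=0 queue=[] holders={T2,T3,T5}
Step 12: signal(T5) -> count=1 queue=[] holders={T2,T3}
Step 13: wait(T4) -> count=0 queue=[] holders={T2,T3,T4}
Step 14: signal(T3) -> count=1 queue=[] holders={T2,T4}
Final holders: {T2,T4} -> 2 thread(s)

Answer: 2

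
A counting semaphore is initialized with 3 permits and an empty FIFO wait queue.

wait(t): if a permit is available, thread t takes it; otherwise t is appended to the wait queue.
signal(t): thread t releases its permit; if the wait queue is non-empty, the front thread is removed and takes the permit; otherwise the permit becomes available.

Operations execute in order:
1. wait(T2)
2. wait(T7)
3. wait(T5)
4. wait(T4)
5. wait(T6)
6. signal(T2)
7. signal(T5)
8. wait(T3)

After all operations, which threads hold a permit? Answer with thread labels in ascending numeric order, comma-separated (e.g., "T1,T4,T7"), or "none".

Answer: T4,T6,T7

Derivation:
Step 1: wait(T2) -> count=2 queue=[] holders={T2}
Step 2: wait(T7) -> count=1 queue=[] holders={T2,T7}
Step 3: wait(T5) -> count=0 queue=[] holders={T2,T5,T7}
Step 4: wait(T4) -> count=0 queue=[T4] holders={T2,T5,T7}
Step 5: wait(T6) -> count=0 queue=[T4,T6] holders={T2,T5,T7}
Step 6: signal(T2) -> count=0 queue=[T6] holders={T4,T5,T7}
Step 7: signal(T5) -> count=0 queue=[] holders={T4,T6,T7}
Step 8: wait(T3) -> count=0 queue=[T3] holders={T4,T6,T7}
Final holders: T4,T6,T7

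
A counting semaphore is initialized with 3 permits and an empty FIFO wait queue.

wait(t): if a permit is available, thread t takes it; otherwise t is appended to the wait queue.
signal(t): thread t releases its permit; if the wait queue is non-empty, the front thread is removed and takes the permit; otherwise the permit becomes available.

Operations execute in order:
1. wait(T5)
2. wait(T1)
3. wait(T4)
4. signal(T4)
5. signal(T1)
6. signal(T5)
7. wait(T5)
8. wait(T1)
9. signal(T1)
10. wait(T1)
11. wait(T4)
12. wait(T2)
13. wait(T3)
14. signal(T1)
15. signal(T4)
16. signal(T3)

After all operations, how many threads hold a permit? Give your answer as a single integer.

Step 1: wait(T5) -> count=2 queue=[] holders={T5}
Step 2: wait(T1) -> count=1 queue=[] holders={T1,T5}
Step 3: wait(T4) -> count=0 queue=[] holders={T1,T4,T5}
Step 4: signal(T4) -> count=1 queue=[] holders={T1,T5}
Step 5: signal(T1) -> count=2 queue=[] holders={T5}
Step 6: signal(T5) -> count=3 queue=[] holders={none}
Step 7: wait(T5) -> count=2 queue=[] holders={T5}
Step 8: wait(T1) -> count=1 queue=[] holders={T1,T5}
Step 9: signal(T1) -> count=2 queue=[] holders={T5}
Step 10: wait(T1) -> count=1 queue=[] holders={T1,T5}
Step 11: wait(T4) -> count=0 queue=[] holders={T1,T4,T5}
Step 12: wait(T2) -> count=0 queue=[T2] holders={T1,T4,T5}
Step 13: wait(T3) -> count=0 queue=[T2,T3] holders={T1,T4,T5}
Step 14: signal(T1) -> count=0 queue=[T3] holders={T2,T4,T5}
Step 15: signal(T4) -> count=0 queue=[] holders={T2,T3,T5}
Step 16: signal(T3) -> count=1 queue=[] holders={T2,T5}
Final holders: {T2,T5} -> 2 thread(s)

Answer: 2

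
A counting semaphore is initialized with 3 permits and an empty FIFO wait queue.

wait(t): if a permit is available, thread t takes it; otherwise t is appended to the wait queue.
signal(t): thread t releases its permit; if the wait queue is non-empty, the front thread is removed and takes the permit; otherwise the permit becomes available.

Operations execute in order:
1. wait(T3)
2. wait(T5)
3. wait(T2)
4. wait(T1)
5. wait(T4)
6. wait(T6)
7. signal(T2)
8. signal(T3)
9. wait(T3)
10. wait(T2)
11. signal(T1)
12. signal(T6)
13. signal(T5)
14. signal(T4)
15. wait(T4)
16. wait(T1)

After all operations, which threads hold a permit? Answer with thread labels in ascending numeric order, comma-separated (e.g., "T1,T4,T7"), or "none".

Step 1: wait(T3) -> count=2 queue=[] holders={T3}
Step 2: wait(T5) -> count=1 queue=[] holders={T3,T5}
Step 3: wait(T2) -> count=0 queue=[] holders={T2,T3,T5}
Step 4: wait(T1) -> count=0 queue=[T1] holders={T2,T3,T5}
Step 5: wait(T4) -> count=0 queue=[T1,T4] holders={T2,T3,T5}
Step 6: wait(T6) -> count=0 queue=[T1,T4,T6] holders={T2,T3,T5}
Step 7: signal(T2) -> count=0 queue=[T4,T6] holders={T1,T3,T5}
Step 8: signal(T3) -> count=0 queue=[T6] holders={T1,T4,T5}
Step 9: wait(T3) -> count=0 queue=[T6,T3] holders={T1,T4,T5}
Step 10: wait(T2) -> count=0 queue=[T6,T3,T2] holders={T1,T4,T5}
Step 11: signal(T1) -> count=0 queue=[T3,T2] holders={T4,T5,T6}
Step 12: signal(T6) -> count=0 queue=[T2] holders={T3,T4,T5}
Step 13: signal(T5) -> count=0 queue=[] holders={T2,T3,T4}
Step 14: signal(T4) -> count=1 queue=[] holders={T2,T3}
Step 15: wait(T4) -> count=0 queue=[] holders={T2,T3,T4}
Step 16: wait(T1) -> count=0 queue=[T1] holders={T2,T3,T4}
Final holders: T2,T3,T4

Answer: T2,T3,T4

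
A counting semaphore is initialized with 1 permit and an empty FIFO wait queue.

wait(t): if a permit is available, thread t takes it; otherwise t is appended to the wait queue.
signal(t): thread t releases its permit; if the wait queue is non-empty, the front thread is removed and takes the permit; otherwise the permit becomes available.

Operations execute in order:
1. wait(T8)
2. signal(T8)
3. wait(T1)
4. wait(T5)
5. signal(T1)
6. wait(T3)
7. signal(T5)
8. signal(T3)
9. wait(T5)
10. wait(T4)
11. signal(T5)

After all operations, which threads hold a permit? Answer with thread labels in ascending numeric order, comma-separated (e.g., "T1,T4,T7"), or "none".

Step 1: wait(T8) -> count=0 queue=[] holders={T8}
Step 2: signal(T8) -> count=1 queue=[] holders={none}
Step 3: wait(T1) -> count=0 queue=[] holders={T1}
Step 4: wait(T5) -> count=0 queue=[T5] holders={T1}
Step 5: signal(T1) -> count=0 queue=[] holders={T5}
Step 6: wait(T3) -> count=0 queue=[T3] holders={T5}
Step 7: signal(T5) -> count=0 queue=[] holders={T3}
Step 8: signal(T3) -> count=1 queue=[] holders={none}
Step 9: wait(T5) -> count=0 queue=[] holders={T5}
Step 10: wait(T4) -> count=0 queue=[T4] holders={T5}
Step 11: signal(T5) -> count=0 queue=[] holders={T4}
Final holders: T4

Answer: T4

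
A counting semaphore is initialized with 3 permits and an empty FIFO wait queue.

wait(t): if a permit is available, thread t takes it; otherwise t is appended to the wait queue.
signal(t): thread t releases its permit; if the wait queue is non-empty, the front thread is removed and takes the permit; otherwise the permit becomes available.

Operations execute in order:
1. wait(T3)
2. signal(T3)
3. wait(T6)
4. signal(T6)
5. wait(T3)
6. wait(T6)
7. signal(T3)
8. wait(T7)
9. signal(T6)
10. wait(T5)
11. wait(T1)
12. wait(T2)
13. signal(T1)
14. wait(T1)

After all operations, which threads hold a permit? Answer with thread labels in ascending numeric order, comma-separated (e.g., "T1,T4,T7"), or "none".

Step 1: wait(T3) -> count=2 queue=[] holders={T3}
Step 2: signal(T3) -> count=3 queue=[] holders={none}
Step 3: wait(T6) -> count=2 queue=[] holders={T6}
Step 4: signal(T6) -> count=3 queue=[] holders={none}
Step 5: wait(T3) -> count=2 queue=[] holders={T3}
Step 6: wait(T6) -> count=1 queue=[] holders={T3,T6}
Step 7: signal(T3) -> count=2 queue=[] holders={T6}
Step 8: wait(T7) -> count=1 queue=[] holders={T6,T7}
Step 9: signal(T6) -> count=2 queue=[] holders={T7}
Step 10: wait(T5) -> count=1 queue=[] holders={T5,T7}
Step 11: wait(T1) -> count=0 queue=[] holders={T1,T5,T7}
Step 12: wait(T2) -> count=0 queue=[T2] holders={T1,T5,T7}
Step 13: signal(T1) -> count=0 queue=[] holders={T2,T5,T7}
Step 14: wait(T1) -> count=0 queue=[T1] holders={T2,T5,T7}
Final holders: T2,T5,T7

Answer: T2,T5,T7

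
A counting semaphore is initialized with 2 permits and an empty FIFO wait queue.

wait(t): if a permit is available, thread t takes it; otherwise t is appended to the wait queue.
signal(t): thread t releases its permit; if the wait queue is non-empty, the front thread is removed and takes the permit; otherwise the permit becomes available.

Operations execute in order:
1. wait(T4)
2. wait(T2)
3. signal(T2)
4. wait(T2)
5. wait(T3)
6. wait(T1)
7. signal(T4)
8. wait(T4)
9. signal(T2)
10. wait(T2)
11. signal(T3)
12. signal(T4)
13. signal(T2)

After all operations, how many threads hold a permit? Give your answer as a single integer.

Answer: 1

Derivation:
Step 1: wait(T4) -> count=1 queue=[] holders={T4}
Step 2: wait(T2) -> count=0 queue=[] holders={T2,T4}
Step 3: signal(T2) -> count=1 queue=[] holders={T4}
Step 4: wait(T2) -> count=0 queue=[] holders={T2,T4}
Step 5: wait(T3) -> count=0 queue=[T3] holders={T2,T4}
Step 6: wait(T1) -> count=0 queue=[T3,T1] holders={T2,T4}
Step 7: signal(T4) -> count=0 queue=[T1] holders={T2,T3}
Step 8: wait(T4) -> count=0 queue=[T1,T4] holders={T2,T3}
Step 9: signal(T2) -> count=0 queue=[T4] holders={T1,T3}
Step 10: wait(T2) -> count=0 queue=[T4,T2] holders={T1,T3}
Step 11: signal(T3) -> count=0 queue=[T2] holders={T1,T4}
Step 12: signal(T4) -> count=0 queue=[] holders={T1,T2}
Step 13: signal(T2) -> count=1 queue=[] holders={T1}
Final holders: {T1} -> 1 thread(s)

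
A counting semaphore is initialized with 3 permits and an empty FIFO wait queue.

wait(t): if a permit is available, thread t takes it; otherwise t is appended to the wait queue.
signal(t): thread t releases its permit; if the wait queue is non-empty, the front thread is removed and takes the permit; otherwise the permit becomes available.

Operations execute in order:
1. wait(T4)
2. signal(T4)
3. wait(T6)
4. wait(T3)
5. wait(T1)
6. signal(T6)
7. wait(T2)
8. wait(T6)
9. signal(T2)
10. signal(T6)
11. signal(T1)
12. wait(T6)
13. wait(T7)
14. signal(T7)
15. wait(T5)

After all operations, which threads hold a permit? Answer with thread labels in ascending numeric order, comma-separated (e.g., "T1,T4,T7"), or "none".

Answer: T3,T5,T6

Derivation:
Step 1: wait(T4) -> count=2 queue=[] holders={T4}
Step 2: signal(T4) -> count=3 queue=[] holders={none}
Step 3: wait(T6) -> count=2 queue=[] holders={T6}
Step 4: wait(T3) -> count=1 queue=[] holders={T3,T6}
Step 5: wait(T1) -> count=0 queue=[] holders={T1,T3,T6}
Step 6: signal(T6) -> count=1 queue=[] holders={T1,T3}
Step 7: wait(T2) -> count=0 queue=[] holders={T1,T2,T3}
Step 8: wait(T6) -> count=0 queue=[T6] holders={T1,T2,T3}
Step 9: signal(T2) -> count=0 queue=[] holders={T1,T3,T6}
Step 10: signal(T6) -> count=1 queue=[] holders={T1,T3}
Step 11: signal(T1) -> count=2 queue=[] holders={T3}
Step 12: wait(T6) -> count=1 queue=[] holders={T3,T6}
Step 13: wait(T7) -> count=0 queue=[] holders={T3,T6,T7}
Step 14: signal(T7) -> count=1 queue=[] holders={T3,T6}
Step 15: wait(T5) -> count=0 queue=[] holders={T3,T5,T6}
Final holders: T3,T5,T6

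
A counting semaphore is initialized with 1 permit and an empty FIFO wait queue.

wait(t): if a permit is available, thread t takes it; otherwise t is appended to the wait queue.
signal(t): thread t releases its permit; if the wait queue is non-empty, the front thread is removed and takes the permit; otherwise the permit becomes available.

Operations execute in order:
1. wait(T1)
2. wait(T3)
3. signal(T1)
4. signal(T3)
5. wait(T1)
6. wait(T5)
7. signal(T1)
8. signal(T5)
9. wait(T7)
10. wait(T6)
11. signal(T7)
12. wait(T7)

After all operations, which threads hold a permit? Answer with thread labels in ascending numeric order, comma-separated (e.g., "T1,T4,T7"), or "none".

Step 1: wait(T1) -> count=0 queue=[] holders={T1}
Step 2: wait(T3) -> count=0 queue=[T3] holders={T1}
Step 3: signal(T1) -> count=0 queue=[] holders={T3}
Step 4: signal(T3) -> count=1 queue=[] holders={none}
Step 5: wait(T1) -> count=0 queue=[] holders={T1}
Step 6: wait(T5) -> count=0 queue=[T5] holders={T1}
Step 7: signal(T1) -> count=0 queue=[] holders={T5}
Step 8: signal(T5) -> count=1 queue=[] holders={none}
Step 9: wait(T7) -> count=0 queue=[] holders={T7}
Step 10: wait(T6) -> count=0 queue=[T6] holders={T7}
Step 11: signal(T7) -> count=0 queue=[] holders={T6}
Step 12: wait(T7) -> count=0 queue=[T7] holders={T6}
Final holders: T6

Answer: T6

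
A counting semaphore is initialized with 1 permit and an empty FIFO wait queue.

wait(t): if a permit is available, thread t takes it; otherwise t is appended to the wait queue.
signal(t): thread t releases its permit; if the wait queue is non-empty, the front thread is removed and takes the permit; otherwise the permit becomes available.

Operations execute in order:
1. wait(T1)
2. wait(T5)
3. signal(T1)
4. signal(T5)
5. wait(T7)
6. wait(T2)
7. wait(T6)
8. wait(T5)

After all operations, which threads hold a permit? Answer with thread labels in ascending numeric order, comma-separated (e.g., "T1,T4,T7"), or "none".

Step 1: wait(T1) -> count=0 queue=[] holders={T1}
Step 2: wait(T5) -> count=0 queue=[T5] holders={T1}
Step 3: signal(T1) -> count=0 queue=[] holders={T5}
Step 4: signal(T5) -> count=1 queue=[] holders={none}
Step 5: wait(T7) -> count=0 queue=[] holders={T7}
Step 6: wait(T2) -> count=0 queue=[T2] holders={T7}
Step 7: wait(T6) -> count=0 queue=[T2,T6] holders={T7}
Step 8: wait(T5) -> count=0 queue=[T2,T6,T5] holders={T7}
Final holders: T7

Answer: T7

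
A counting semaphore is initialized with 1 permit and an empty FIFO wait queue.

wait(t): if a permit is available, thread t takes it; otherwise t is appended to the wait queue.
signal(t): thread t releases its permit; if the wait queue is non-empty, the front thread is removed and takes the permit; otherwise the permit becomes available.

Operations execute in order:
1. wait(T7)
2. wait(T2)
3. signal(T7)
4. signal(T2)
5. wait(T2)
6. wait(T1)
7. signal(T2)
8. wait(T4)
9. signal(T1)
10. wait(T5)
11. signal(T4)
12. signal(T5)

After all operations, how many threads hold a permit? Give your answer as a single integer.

Step 1: wait(T7) -> count=0 queue=[] holders={T7}
Step 2: wait(T2) -> count=0 queue=[T2] holders={T7}
Step 3: signal(T7) -> count=0 queue=[] holders={T2}
Step 4: signal(T2) -> count=1 queue=[] holders={none}
Step 5: wait(T2) -> count=0 queue=[] holders={T2}
Step 6: wait(T1) -> count=0 queue=[T1] holders={T2}
Step 7: signal(T2) -> count=0 queue=[] holders={T1}
Step 8: wait(T4) -> count=0 queue=[T4] holders={T1}
Step 9: signal(T1) -> count=0 queue=[] holders={T4}
Step 10: wait(T5) -> count=0 queue=[T5] holders={T4}
Step 11: signal(T4) -> count=0 queue=[] holders={T5}
Step 12: signal(T5) -> count=1 queue=[] holders={none}
Final holders: {none} -> 0 thread(s)

Answer: 0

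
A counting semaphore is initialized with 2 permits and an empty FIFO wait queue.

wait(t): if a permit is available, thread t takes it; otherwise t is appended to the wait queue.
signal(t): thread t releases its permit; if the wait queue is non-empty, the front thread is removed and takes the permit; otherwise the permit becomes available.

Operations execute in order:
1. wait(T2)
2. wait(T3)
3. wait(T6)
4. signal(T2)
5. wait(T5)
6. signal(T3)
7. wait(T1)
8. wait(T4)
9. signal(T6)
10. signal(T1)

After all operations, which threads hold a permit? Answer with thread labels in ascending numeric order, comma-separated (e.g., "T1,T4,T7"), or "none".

Answer: T4,T5

Derivation:
Step 1: wait(T2) -> count=1 queue=[] holders={T2}
Step 2: wait(T3) -> count=0 queue=[] holders={T2,T3}
Step 3: wait(T6) -> count=0 queue=[T6] holders={T2,T3}
Step 4: signal(T2) -> count=0 queue=[] holders={T3,T6}
Step 5: wait(T5) -> count=0 queue=[T5] holders={T3,T6}
Step 6: signal(T3) -> count=0 queue=[] holders={T5,T6}
Step 7: wait(T1) -> count=0 queue=[T1] holders={T5,T6}
Step 8: wait(T4) -> count=0 queue=[T1,T4] holders={T5,T6}
Step 9: signal(T6) -> count=0 queue=[T4] holders={T1,T5}
Step 10: signal(T1) -> count=0 queue=[] holders={T4,T5}
Final holders: T4,T5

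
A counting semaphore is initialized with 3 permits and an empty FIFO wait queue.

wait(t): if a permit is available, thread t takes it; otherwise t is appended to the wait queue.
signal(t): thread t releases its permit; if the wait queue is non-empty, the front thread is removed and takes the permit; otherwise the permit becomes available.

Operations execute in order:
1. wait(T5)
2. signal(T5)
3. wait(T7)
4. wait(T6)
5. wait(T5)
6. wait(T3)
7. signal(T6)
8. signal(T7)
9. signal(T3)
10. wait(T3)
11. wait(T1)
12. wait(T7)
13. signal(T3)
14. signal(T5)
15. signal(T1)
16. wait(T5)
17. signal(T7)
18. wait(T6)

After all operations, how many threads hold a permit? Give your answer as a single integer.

Answer: 2

Derivation:
Step 1: wait(T5) -> count=2 queue=[] holders={T5}
Step 2: signal(T5) -> count=3 queue=[] holders={none}
Step 3: wait(T7) -> count=2 queue=[] holders={T7}
Step 4: wait(T6) -> count=1 queue=[] holders={T6,T7}
Step 5: wait(T5) -> count=0 queue=[] holders={T5,T6,T7}
Step 6: wait(T3) -> count=0 queue=[T3] holders={T5,T6,T7}
Step 7: signal(T6) -> count=0 queue=[] holders={T3,T5,T7}
Step 8: signal(T7) -> count=1 queue=[] holders={T3,T5}
Step 9: signal(T3) -> count=2 queue=[] holders={T5}
Step 10: wait(T3) -> count=1 queue=[] holders={T3,T5}
Step 11: wait(T1) -> count=0 queue=[] holders={T1,T3,T5}
Step 12: wait(T7) -> count=0 queue=[T7] holders={T1,T3,T5}
Step 13: signal(T3) -> count=0 queue=[] holders={T1,T5,T7}
Step 14: signal(T5) -> count=1 queue=[] holders={T1,T7}
Step 15: signal(T1) -> count=2 queue=[] holders={T7}
Step 16: wait(T5) -> count=1 queue=[] holders={T5,T7}
Step 17: signal(T7) -> count=2 queue=[] holders={T5}
Step 18: wait(T6) -> count=1 queue=[] holders={T5,T6}
Final holders: {T5,T6} -> 2 thread(s)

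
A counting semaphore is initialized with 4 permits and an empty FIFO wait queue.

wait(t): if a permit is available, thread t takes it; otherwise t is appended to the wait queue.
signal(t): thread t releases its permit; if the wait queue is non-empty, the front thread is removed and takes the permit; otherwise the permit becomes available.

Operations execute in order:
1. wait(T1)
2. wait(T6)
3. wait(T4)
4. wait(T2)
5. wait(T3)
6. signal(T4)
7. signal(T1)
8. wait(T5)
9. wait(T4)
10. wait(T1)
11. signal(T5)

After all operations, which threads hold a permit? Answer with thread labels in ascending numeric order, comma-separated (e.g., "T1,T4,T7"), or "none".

Answer: T2,T3,T4,T6

Derivation:
Step 1: wait(T1) -> count=3 queue=[] holders={T1}
Step 2: wait(T6) -> count=2 queue=[] holders={T1,T6}
Step 3: wait(T4) -> count=1 queue=[] holders={T1,T4,T6}
Step 4: wait(T2) -> count=0 queue=[] holders={T1,T2,T4,T6}
Step 5: wait(T3) -> count=0 queue=[T3] holders={T1,T2,T4,T6}
Step 6: signal(T4) -> count=0 queue=[] holders={T1,T2,T3,T6}
Step 7: signal(T1) -> count=1 queue=[] holders={T2,T3,T6}
Step 8: wait(T5) -> count=0 queue=[] holders={T2,T3,T5,T6}
Step 9: wait(T4) -> count=0 queue=[T4] holders={T2,T3,T5,T6}
Step 10: wait(T1) -> count=0 queue=[T4,T1] holders={T2,T3,T5,T6}
Step 11: signal(T5) -> count=0 queue=[T1] holders={T2,T3,T4,T6}
Final holders: T2,T3,T4,T6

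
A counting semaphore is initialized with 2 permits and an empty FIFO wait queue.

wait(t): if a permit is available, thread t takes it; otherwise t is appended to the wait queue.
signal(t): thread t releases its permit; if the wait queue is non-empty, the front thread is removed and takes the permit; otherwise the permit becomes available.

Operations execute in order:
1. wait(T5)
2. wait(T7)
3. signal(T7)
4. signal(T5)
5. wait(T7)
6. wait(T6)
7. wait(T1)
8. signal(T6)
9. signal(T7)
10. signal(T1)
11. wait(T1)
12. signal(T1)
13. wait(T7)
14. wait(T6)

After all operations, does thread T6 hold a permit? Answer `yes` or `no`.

Answer: yes

Derivation:
Step 1: wait(T5) -> count=1 queue=[] holders={T5}
Step 2: wait(T7) -> count=0 queue=[] holders={T5,T7}
Step 3: signal(T7) -> count=1 queue=[] holders={T5}
Step 4: signal(T5) -> count=2 queue=[] holders={none}
Step 5: wait(T7) -> count=1 queue=[] holders={T7}
Step 6: wait(T6) -> count=0 queue=[] holders={T6,T7}
Step 7: wait(T1) -> count=0 queue=[T1] holders={T6,T7}
Step 8: signal(T6) -> count=0 queue=[] holders={T1,T7}
Step 9: signal(T7) -> count=1 queue=[] holders={T1}
Step 10: signal(T1) -> count=2 queue=[] holders={none}
Step 11: wait(T1) -> count=1 queue=[] holders={T1}
Step 12: signal(T1) -> count=2 queue=[] holders={none}
Step 13: wait(T7) -> count=1 queue=[] holders={T7}
Step 14: wait(T6) -> count=0 queue=[] holders={T6,T7}
Final holders: {T6,T7} -> T6 in holders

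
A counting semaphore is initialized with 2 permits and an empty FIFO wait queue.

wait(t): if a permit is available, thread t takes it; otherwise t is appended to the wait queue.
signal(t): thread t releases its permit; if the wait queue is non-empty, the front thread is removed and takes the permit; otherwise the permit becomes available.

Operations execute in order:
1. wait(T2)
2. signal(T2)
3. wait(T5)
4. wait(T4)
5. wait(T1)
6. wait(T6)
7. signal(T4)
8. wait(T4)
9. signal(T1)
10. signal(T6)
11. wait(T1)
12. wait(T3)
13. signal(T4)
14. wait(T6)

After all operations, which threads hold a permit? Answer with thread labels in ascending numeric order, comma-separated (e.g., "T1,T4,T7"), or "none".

Step 1: wait(T2) -> count=1 queue=[] holders={T2}
Step 2: signal(T2) -> count=2 queue=[] holders={none}
Step 3: wait(T5) -> count=1 queue=[] holders={T5}
Step 4: wait(T4) -> count=0 queue=[] holders={T4,T5}
Step 5: wait(T1) -> count=0 queue=[T1] holders={T4,T5}
Step 6: wait(T6) -> count=0 queue=[T1,T6] holders={T4,T5}
Step 7: signal(T4) -> count=0 queue=[T6] holders={T1,T5}
Step 8: wait(T4) -> count=0 queue=[T6,T4] holders={T1,T5}
Step 9: signal(T1) -> count=0 queue=[T4] holders={T5,T6}
Step 10: signal(T6) -> count=0 queue=[] holders={T4,T5}
Step 11: wait(T1) -> count=0 queue=[T1] holders={T4,T5}
Step 12: wait(T3) -> count=0 queue=[T1,T3] holders={T4,T5}
Step 13: signal(T4) -> count=0 queue=[T3] holders={T1,T5}
Step 14: wait(T6) -> count=0 queue=[T3,T6] holders={T1,T5}
Final holders: T1,T5

Answer: T1,T5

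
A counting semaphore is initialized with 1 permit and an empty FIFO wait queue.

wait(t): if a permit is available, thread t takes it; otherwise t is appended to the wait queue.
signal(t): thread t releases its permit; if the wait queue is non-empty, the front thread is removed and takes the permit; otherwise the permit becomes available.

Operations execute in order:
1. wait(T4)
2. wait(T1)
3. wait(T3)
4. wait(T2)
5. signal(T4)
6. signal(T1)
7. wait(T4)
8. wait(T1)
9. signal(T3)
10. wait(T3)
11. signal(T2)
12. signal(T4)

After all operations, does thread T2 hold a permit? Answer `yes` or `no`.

Step 1: wait(T4) -> count=0 queue=[] holders={T4}
Step 2: wait(T1) -> count=0 queue=[T1] holders={T4}
Step 3: wait(T3) -> count=0 queue=[T1,T3] holders={T4}
Step 4: wait(T2) -> count=0 queue=[T1,T3,T2] holders={T4}
Step 5: signal(T4) -> count=0 queue=[T3,T2] holders={T1}
Step 6: signal(T1) -> count=0 queue=[T2] holders={T3}
Step 7: wait(T4) -> count=0 queue=[T2,T4] holders={T3}
Step 8: wait(T1) -> count=0 queue=[T2,T4,T1] holders={T3}
Step 9: signal(T3) -> count=0 queue=[T4,T1] holders={T2}
Step 10: wait(T3) -> count=0 queue=[T4,T1,T3] holders={T2}
Step 11: signal(T2) -> count=0 queue=[T1,T3] holders={T4}
Step 12: signal(T4) -> count=0 queue=[T3] holders={T1}
Final holders: {T1} -> T2 not in holders

Answer: no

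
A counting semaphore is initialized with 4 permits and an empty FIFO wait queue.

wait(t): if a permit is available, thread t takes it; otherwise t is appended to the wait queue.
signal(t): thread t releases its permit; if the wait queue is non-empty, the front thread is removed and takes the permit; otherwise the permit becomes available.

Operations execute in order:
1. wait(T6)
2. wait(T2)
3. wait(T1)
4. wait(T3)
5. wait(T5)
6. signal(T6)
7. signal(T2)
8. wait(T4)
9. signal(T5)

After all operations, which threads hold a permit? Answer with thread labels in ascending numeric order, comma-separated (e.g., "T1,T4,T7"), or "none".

Step 1: wait(T6) -> count=3 queue=[] holders={T6}
Step 2: wait(T2) -> count=2 queue=[] holders={T2,T6}
Step 3: wait(T1) -> count=1 queue=[] holders={T1,T2,T6}
Step 4: wait(T3) -> count=0 queue=[] holders={T1,T2,T3,T6}
Step 5: wait(T5) -> count=0 queue=[T5] holders={T1,T2,T3,T6}
Step 6: signal(T6) -> count=0 queue=[] holders={T1,T2,T3,T5}
Step 7: signal(T2) -> count=1 queue=[] holders={T1,T3,T5}
Step 8: wait(T4) -> count=0 queue=[] holders={T1,T3,T4,T5}
Step 9: signal(T5) -> count=1 queue=[] holders={T1,T3,T4}
Final holders: T1,T3,T4

Answer: T1,T3,T4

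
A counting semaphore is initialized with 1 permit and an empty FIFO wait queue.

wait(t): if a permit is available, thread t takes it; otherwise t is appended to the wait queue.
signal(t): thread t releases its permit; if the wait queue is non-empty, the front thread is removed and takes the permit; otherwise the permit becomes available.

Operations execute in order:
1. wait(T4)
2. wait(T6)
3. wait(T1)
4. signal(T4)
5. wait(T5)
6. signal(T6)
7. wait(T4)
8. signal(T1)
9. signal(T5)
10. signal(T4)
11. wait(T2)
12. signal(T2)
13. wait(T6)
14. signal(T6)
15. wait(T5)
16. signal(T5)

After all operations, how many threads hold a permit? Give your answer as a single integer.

Step 1: wait(T4) -> count=0 queue=[] holders={T4}
Step 2: wait(T6) -> count=0 queue=[T6] holders={T4}
Step 3: wait(T1) -> count=0 queue=[T6,T1] holders={T4}
Step 4: signal(T4) -> count=0 queue=[T1] holders={T6}
Step 5: wait(T5) -> count=0 queue=[T1,T5] holders={T6}
Step 6: signal(T6) -> count=0 queue=[T5] holders={T1}
Step 7: wait(T4) -> count=0 queue=[T5,T4] holders={T1}
Step 8: signal(T1) -> count=0 queue=[T4] holders={T5}
Step 9: signal(T5) -> count=0 queue=[] holders={T4}
Step 10: signal(T4) -> count=1 queue=[] holders={none}
Step 11: wait(T2) -> count=0 queue=[] holders={T2}
Step 12: signal(T2) -> count=1 queue=[] holders={none}
Step 13: wait(T6) -> count=0 queue=[] holders={T6}
Step 14: signal(T6) -> count=1 queue=[] holders={none}
Step 15: wait(T5) -> count=0 queue=[] holders={T5}
Step 16: signal(T5) -> count=1 queue=[] holders={none}
Final holders: {none} -> 0 thread(s)

Answer: 0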